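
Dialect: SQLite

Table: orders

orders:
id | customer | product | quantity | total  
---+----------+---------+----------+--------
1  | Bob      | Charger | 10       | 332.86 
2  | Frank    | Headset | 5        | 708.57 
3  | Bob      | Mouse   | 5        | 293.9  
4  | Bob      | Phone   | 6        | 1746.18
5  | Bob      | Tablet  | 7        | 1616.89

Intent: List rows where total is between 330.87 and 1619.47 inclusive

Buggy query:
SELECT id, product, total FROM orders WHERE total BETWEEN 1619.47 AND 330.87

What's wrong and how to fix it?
Bug: BETWEEN expects the lower bound first; with 1619.47 AND 330.87 the range is empty

Fix: Swap the bounds so the smaller value comes first

Corrected query:
SELECT id, product, total FROM orders WHERE total BETWEEN 330.87 AND 1619.47

Result:
id | product | total  
---+---------+--------
1  | Charger | 332.86 
2  | Headset | 708.57 
5  | Tablet  | 1616.89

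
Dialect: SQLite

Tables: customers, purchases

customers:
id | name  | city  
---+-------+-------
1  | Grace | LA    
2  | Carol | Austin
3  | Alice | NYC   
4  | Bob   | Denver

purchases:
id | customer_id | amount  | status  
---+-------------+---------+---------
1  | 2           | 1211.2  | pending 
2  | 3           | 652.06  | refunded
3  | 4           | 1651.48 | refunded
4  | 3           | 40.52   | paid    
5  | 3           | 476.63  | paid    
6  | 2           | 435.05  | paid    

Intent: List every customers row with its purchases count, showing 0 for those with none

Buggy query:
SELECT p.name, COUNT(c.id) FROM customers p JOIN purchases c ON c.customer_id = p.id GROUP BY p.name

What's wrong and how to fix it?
Bug: INNER JOIN drops customers rows that have no matching purchases rows

Fix: Switch to LEFT JOIN to retain unmatched parent rows

Corrected query:
SELECT p.name, COUNT(c.id) FROM customers p LEFT JOIN purchases c ON c.customer_id = p.id GROUP BY p.name

Result:
name  | COUNT(c.id)
------+------------
Alice | 3          
Bob   | 1          
Carol | 2          
Grace | 0          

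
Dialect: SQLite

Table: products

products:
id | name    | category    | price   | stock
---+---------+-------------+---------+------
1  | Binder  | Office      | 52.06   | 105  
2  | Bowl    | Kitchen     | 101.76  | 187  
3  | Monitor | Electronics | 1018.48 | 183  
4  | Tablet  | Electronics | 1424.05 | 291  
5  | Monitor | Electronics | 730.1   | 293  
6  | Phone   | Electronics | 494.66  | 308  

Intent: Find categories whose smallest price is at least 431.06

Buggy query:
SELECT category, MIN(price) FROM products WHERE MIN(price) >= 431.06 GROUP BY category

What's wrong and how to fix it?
Bug: MIN() in WHERE is a misuse of aggregate

Fix: Replace WHERE with HAVING after the GROUP BY

Corrected query:
SELECT category, MIN(price) FROM products GROUP BY category HAVING MIN(price) >= 431.06

Result:
category    | MIN(price)
------------+-----------
Electronics | 494.66    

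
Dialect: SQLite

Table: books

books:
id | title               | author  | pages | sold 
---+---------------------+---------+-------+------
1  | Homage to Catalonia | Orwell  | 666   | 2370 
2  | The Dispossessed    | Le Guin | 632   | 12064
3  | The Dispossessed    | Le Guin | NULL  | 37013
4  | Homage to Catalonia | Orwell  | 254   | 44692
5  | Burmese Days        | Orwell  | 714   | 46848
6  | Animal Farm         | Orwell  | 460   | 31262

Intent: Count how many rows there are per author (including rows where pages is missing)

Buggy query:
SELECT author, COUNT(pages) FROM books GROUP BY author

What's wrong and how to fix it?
Bug: COUNT(pages) skips NULLs, so groups with missing pages are undercounted

Fix: Use COUNT(*) to count all rows regardless of NULL

Corrected query:
SELECT author, COUNT(*) FROM books GROUP BY author

Result:
author  | COUNT(*)
--------+---------
Le Guin | 2       
Orwell  | 4       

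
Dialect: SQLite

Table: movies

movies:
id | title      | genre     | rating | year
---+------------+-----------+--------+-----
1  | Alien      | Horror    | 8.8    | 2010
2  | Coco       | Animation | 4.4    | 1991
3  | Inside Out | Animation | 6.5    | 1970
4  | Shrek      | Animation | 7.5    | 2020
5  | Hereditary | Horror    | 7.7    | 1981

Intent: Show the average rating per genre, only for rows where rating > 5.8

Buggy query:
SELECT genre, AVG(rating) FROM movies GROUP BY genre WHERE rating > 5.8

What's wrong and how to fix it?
Bug: Row-level WHERE must come before GROUP BY in the clause order

Fix: Place WHERE between FROM and GROUP BY

Corrected query:
SELECT genre, AVG(rating) FROM movies WHERE rating > 5.8 GROUP BY genre

Result:
genre     | AVG(rating)
----------+------------
Animation | 7          
Horror    | 8.25       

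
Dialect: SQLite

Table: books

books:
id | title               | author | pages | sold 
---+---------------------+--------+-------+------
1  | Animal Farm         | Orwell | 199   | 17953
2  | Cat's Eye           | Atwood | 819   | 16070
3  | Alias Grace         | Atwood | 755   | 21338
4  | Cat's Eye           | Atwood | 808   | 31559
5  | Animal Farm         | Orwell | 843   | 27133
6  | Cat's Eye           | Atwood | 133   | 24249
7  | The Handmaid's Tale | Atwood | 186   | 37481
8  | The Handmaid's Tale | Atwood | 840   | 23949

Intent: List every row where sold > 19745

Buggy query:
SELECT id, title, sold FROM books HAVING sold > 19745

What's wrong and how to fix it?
Bug: HAVING filters the output of aggregation, but this query has no GROUP BY and no aggregate functions, so SQLite rejects it (HAVING clause on a non-aggregate query); the condition here is per row

Fix: Use WHERE for row-level filtering

Corrected query:
SELECT id, title, sold FROM books WHERE sold > 19745

Result:
id | title               | sold 
---+---------------------+------
3  | Alias Grace         | 21338
4  | Cat's Eye           | 31559
5  | Animal Farm         | 27133
6  | Cat's Eye           | 24249
7  | The Handmaid's Tale | 37481
8  | The Handmaid's Tale | 23949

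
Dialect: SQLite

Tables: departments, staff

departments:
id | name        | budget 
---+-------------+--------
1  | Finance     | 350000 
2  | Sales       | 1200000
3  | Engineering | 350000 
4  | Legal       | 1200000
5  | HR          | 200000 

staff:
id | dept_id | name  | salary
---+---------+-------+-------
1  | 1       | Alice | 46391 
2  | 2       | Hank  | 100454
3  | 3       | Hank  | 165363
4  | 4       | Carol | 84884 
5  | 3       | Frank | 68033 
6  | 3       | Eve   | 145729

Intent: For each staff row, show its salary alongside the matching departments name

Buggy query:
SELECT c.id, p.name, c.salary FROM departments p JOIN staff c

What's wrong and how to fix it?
Bug: JOIN with no ON clause produces a cartesian product; every staff row pairs with every departments row

Fix: Specify the join condition linking the foreign key to the parent id

Corrected query:
SELECT c.id, p.name, c.salary FROM departments p JOIN staff c ON c.dept_id = p.id

Result:
id | name        | salary
---+-------------+-------
1  | Finance     | 46391 
2  | Sales       | 100454
3  | Engineering | 165363
4  | Legal       | 84884 
5  | Engineering | 68033 
6  | Engineering | 145729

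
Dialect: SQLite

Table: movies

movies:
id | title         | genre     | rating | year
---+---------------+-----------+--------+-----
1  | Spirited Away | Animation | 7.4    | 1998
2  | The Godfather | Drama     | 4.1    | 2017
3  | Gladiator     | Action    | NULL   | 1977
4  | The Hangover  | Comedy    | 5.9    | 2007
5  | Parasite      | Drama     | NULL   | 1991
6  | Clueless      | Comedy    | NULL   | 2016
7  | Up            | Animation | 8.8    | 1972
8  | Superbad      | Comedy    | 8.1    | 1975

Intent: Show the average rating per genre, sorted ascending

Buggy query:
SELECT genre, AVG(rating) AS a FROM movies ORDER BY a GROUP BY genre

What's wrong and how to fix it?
Bug: ORDER BY appears before GROUP BY; SQL clause order requires GROUP BY first

Fix: Reorder: SELECT … FROM … GROUP BY … ORDER BY …

Corrected query:
SELECT genre, AVG(rating) AS a FROM movies GROUP BY genre ORDER BY a

Result:
genre     | a   
----------+-----
Action    | NULL
Drama     | 4.1 
Comedy    | 7   
Animation | 8.1 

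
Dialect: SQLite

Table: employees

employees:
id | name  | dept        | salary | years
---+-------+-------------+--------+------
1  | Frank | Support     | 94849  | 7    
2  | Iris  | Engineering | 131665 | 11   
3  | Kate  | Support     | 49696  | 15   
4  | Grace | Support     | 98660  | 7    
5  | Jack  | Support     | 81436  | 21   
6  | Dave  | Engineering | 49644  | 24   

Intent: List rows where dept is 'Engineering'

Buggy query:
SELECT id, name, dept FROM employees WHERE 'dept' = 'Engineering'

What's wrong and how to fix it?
Bug: Single quotes denote string literals in SQL; the column name is being compared as a constant string

Fix: Reference the column as dept without single quotes

Corrected query:
SELECT id, name, dept FROM employees WHERE dept = 'Engineering'

Result:
id | name | dept       
---+------+------------
2  | Iris | Engineering
6  | Dave | Engineering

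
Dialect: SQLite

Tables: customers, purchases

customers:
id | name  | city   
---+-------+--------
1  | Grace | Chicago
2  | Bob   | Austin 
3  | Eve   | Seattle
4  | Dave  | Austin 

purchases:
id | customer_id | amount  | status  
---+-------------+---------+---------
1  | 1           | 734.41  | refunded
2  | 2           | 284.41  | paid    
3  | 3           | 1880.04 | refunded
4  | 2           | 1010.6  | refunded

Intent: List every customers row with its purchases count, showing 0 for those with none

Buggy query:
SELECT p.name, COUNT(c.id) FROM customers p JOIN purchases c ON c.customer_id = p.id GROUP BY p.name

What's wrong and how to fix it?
Bug: INNER JOIN drops customers rows that have no matching purchases rows

Fix: Use LEFT JOIN so parents without children still appear (COUNT(c.id) gives 0)

Corrected query:
SELECT p.name, COUNT(c.id) FROM customers p LEFT JOIN purchases c ON c.customer_id = p.id GROUP BY p.name

Result:
name  | COUNT(c.id)
------+------------
Bob   | 2          
Dave  | 0          
Eve   | 1          
Grace | 1          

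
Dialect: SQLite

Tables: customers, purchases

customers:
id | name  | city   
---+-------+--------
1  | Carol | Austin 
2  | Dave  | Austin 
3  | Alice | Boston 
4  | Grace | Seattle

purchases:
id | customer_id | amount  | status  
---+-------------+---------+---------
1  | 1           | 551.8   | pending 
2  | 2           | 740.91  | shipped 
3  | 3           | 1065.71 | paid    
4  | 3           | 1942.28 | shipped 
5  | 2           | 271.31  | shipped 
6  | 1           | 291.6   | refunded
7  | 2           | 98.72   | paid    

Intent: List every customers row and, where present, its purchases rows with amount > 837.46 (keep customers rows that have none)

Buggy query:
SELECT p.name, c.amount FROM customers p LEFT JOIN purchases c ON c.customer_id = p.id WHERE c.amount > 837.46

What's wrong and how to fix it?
Bug: Filtering c.amount in WHERE discards the NULL rows produced by LEFT JOIN, turning it into an inner join

Fix: Put 'c.amount > 837.46' in the JOIN's ON clause instead of WHERE

Corrected query:
SELECT p.name, c.amount FROM customers p LEFT JOIN purchases c ON c.customer_id = p.id AND c.amount > 837.46

Result:
name  | amount 
------+--------
Carol | NULL   
Dave  | NULL   
Alice | 1065.71
Alice | 1942.28
Grace | NULL   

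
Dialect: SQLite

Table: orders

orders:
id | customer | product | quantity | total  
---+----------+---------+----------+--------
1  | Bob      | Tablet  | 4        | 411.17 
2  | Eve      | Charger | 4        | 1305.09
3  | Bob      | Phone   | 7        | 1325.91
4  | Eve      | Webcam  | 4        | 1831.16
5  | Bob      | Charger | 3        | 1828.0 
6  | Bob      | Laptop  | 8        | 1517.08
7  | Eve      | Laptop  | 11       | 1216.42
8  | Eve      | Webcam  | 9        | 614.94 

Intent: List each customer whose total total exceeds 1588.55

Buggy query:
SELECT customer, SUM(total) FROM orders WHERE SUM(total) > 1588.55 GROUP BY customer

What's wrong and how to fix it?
Bug: Aggregate functions cannot appear in a WHERE clause

Fix: Move the aggregate condition to a HAVING clause

Corrected query:
SELECT customer, SUM(total) FROM orders GROUP BY customer HAVING SUM(total) > 1588.55

Result:
customer | SUM(total)
---------+-----------
Bob      | 5082.16   
Eve      | 4967.61   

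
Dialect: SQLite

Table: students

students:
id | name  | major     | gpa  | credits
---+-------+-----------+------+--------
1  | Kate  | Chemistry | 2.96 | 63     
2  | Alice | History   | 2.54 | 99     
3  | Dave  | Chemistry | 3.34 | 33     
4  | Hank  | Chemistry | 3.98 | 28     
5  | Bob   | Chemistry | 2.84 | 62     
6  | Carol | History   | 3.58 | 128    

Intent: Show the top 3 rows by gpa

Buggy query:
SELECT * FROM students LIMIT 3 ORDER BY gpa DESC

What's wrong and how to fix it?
Bug: ORDER BY cannot follow LIMIT; LIMIT is the final clause

Fix: Sort with ORDER BY, then apply LIMIT

Corrected query:
SELECT * FROM students ORDER BY gpa DESC LIMIT 3

Result:
id | name  | major     | gpa  | credits
---+-------+-----------+------+--------
4  | Hank  | Chemistry | 3.98 | 28     
6  | Carol | History   | 3.58 | 128    
3  | Dave  | Chemistry | 3.34 | 33     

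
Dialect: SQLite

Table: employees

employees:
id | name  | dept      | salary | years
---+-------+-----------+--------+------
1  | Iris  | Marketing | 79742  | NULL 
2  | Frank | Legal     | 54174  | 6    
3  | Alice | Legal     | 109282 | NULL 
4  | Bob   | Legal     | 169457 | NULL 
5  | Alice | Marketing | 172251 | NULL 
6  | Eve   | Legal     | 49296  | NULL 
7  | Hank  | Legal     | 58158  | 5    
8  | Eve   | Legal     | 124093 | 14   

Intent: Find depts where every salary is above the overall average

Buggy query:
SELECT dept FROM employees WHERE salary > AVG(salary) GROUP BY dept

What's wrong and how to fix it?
Bug: AVG() is an aggregate; it can't sit directly in WHERE

Fix: Use a subquery for AVG and a HAVING MIN(...) filter so the condition holds for every row in the group

Corrected query:
SELECT dept FROM employees GROUP BY dept HAVING MIN(salary) > (SELECT AVG(salary) FROM employees)

Result:
(no rows)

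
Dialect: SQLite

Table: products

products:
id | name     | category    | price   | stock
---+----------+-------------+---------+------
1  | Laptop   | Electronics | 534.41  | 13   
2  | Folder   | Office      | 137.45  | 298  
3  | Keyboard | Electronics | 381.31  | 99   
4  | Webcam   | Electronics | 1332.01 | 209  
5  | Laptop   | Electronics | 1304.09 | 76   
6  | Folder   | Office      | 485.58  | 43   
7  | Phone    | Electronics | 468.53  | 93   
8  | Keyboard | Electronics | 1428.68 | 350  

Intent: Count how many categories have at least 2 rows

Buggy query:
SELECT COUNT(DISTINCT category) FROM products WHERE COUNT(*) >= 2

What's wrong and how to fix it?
Bug: WHERE filters individual rows, not groups, so a group-level COUNT is invalid there

Fix: Use a subquery that GROUPs and filters with HAVING, then count its rows

Corrected query:
SELECT COUNT(*) FROM (SELECT category FROM products GROUP BY category HAVING COUNT(*) >= 2)

Result:
COUNT(*)
--------
2       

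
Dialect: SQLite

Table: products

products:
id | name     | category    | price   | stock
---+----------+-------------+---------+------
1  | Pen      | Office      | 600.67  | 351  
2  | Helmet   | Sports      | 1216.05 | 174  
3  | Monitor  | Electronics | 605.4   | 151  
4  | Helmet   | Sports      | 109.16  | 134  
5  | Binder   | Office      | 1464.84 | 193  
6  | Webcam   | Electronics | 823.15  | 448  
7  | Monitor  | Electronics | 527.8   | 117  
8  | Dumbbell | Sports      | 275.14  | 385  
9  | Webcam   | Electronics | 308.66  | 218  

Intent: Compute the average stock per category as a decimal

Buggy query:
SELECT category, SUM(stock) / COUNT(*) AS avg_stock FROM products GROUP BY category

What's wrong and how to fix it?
Bug: Both operands are integers, so '/' performs integer division and truncates

Fix: Cast one side to REAL so the division keeps the fractional part

Corrected query:
SELECT category, SUM(stock) * 1.0 / COUNT(*) AS avg_stock FROM products GROUP BY category

Result:
category    | avg_stock
------------+----------
Electronics | 233.5    
Office      | 272      
Sports      | 231      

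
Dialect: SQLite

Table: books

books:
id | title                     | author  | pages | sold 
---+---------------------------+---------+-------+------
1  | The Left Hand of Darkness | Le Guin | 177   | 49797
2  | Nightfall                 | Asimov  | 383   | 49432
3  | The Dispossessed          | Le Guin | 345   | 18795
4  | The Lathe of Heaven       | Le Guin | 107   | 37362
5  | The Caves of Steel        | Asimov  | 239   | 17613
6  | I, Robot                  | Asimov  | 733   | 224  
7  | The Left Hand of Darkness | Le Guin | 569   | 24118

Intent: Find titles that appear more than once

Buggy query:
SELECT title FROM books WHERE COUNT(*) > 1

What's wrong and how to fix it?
Bug: COUNT(*) is an aggregate and cannot be used in WHERE

Fix: GROUP BY title, then filter groups with HAVING COUNT(*) > 1

Corrected query:
SELECT title FROM books GROUP BY title HAVING COUNT(*) > 1

Result:
title                    
-------------------------
The Left Hand of Darkness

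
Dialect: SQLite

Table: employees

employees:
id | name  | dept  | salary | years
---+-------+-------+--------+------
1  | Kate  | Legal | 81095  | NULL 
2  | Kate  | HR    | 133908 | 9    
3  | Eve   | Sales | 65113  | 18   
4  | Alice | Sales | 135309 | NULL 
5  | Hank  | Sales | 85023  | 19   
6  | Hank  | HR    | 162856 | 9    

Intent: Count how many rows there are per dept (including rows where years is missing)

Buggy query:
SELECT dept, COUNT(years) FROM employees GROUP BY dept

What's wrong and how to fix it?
Bug: COUNT(column) counts non-NULL values only; rows with NULL years aren't counted

Fix: Replace COUNT(years) with COUNT(*)

Corrected query:
SELECT dept, COUNT(*) FROM employees GROUP BY dept

Result:
dept  | COUNT(*)
------+---------
HR    | 2       
Legal | 1       
Sales | 3       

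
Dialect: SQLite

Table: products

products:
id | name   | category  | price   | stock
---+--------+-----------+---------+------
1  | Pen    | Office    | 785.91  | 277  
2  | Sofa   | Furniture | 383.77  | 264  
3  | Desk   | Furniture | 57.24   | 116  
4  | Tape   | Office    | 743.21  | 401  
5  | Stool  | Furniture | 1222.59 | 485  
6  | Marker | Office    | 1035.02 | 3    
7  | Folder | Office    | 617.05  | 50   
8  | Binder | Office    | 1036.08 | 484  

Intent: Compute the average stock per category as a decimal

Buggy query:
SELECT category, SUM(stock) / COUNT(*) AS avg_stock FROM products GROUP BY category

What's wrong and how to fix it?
Bug: SUM(stock) and COUNT(*) are both integers; the division truncates the fractional part

Fix: Multiply by 1.0 (or CAST to REAL) to force floating-point division

Corrected query:
SELECT category, SUM(stock) * 1.0 / COUNT(*) AS avg_stock FROM products GROUP BY category

Result:
category  | avg_stock 
----------+-----------
Furniture | 288.333333
Office    | 243       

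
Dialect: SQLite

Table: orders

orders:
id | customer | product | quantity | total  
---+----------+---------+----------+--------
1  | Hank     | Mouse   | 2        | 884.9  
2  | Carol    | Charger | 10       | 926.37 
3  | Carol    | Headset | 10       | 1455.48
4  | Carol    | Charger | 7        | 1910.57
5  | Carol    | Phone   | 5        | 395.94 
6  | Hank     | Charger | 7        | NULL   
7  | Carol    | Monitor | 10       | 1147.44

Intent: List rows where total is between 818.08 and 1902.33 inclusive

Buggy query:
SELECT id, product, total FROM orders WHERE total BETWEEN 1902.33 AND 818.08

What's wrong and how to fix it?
Bug: The bounds are reversed; BETWEEN a AND b requires a <= b to match anything

Fix: Swap the bounds so the smaller value comes first

Corrected query:
SELECT id, product, total FROM orders WHERE total BETWEEN 818.08 AND 1902.33

Result:
id | product | total  
---+---------+--------
1  | Mouse   | 884.9  
2  | Charger | 926.37 
3  | Headset | 1455.48
7  | Monitor | 1147.44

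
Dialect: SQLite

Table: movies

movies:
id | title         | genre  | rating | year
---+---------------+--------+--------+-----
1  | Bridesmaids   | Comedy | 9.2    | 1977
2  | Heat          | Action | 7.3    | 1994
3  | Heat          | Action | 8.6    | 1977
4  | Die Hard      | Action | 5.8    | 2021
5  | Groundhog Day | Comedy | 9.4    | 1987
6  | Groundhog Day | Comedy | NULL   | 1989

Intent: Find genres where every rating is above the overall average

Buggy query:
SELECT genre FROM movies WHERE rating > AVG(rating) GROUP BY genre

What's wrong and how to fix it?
Bug: AVG() is an aggregate; it can't sit directly in WHERE

Fix: Use a subquery for AVG and a HAVING MIN(...) filter so the condition holds for every row in the group

Corrected query:
SELECT genre FROM movies GROUP BY genre HAVING MIN(rating) > (SELECT AVG(rating) FROM movies)

Result:
genre 
------
Comedy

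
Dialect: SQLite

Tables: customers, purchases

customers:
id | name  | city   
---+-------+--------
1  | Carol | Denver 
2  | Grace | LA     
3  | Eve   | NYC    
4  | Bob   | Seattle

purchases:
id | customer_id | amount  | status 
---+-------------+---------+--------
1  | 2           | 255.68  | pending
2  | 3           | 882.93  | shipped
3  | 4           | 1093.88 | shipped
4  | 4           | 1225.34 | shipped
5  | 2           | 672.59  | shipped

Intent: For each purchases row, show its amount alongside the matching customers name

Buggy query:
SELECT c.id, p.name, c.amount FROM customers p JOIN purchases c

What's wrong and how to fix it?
Bug: Missing join condition: each purchases row is matched to all customers rows instead of just its own

Fix: Specify the join condition linking the foreign key to the parent id

Corrected query:
SELECT c.id, p.name, c.amount FROM customers p JOIN purchases c ON c.customer_id = p.id

Result:
id | name  | amount 
---+-------+--------
1  | Grace | 255.68 
2  | Eve   | 882.93 
3  | Bob   | 1093.88
4  | Bob   | 1225.34
5  | Grace | 672.59 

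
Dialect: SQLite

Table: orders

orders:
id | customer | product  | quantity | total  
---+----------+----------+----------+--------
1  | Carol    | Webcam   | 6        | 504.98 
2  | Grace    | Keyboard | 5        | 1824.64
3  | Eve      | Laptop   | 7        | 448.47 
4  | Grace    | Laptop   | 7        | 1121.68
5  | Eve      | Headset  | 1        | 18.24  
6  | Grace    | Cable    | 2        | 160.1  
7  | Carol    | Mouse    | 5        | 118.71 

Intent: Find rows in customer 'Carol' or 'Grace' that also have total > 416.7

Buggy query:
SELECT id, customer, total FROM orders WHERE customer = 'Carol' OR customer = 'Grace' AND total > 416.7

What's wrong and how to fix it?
Bug: Without parentheses, AND is evaluated before OR, so the total filter only applies to the 'Grace' branch

Fix: Group the OR with parentheses (or use IN), then AND the threshold

Corrected query:
SELECT id, customer, total FROM orders WHERE (customer = 'Carol' OR customer = 'Grace') AND total > 416.7

Result:
id | customer | total  
---+----------+--------
1  | Carol    | 504.98 
2  | Grace    | 1824.64
4  | Grace    | 1121.68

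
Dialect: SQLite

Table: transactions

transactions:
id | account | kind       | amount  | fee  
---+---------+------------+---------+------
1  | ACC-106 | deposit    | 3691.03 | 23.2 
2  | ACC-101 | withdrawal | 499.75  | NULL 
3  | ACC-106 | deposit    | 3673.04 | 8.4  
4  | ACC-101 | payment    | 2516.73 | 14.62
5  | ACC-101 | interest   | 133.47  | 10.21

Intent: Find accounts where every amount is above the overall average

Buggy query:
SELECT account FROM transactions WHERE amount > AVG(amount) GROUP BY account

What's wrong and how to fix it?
Bug: AVG() is an aggregate; it can't sit directly in WHERE

Fix: Compute the overall average in a scalar subquery and compare each group's MIN against it in HAVING

Corrected query:
SELECT account FROM transactions GROUP BY account HAVING MIN(amount) > (SELECT AVG(amount) FROM transactions)

Result:
account
-------
ACC-106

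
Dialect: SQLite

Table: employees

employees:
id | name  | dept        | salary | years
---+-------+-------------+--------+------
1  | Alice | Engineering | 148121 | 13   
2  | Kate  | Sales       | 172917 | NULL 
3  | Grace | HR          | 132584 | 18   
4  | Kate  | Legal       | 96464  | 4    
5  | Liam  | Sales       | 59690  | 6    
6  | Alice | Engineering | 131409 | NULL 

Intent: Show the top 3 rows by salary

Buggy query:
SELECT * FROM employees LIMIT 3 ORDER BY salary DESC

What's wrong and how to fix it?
Bug: LIMIT must come after ORDER BY

Fix: Sort with ORDER BY, then apply LIMIT

Corrected query:
SELECT * FROM employees ORDER BY salary DESC LIMIT 3

Result:
id | name  | dept        | salary | years
---+-------+-------------+--------+------
2  | Kate  | Sales       | 172917 | NULL 
1  | Alice | Engineering | 148121 | 13   
3  | Grace | HR          | 132584 | 18   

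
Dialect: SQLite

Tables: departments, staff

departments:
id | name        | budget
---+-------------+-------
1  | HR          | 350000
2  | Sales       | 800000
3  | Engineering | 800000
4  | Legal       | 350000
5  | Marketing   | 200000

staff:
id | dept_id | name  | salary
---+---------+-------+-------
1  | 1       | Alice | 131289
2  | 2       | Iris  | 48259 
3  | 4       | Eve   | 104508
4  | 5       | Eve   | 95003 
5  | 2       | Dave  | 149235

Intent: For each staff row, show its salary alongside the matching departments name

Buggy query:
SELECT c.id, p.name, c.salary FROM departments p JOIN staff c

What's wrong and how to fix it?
Bug: JOIN with no ON clause produces a cartesian product; every staff row pairs with every departments row

Fix: Specify the join condition linking the foreign key to the parent id

Corrected query:
SELECT c.id, p.name, c.salary FROM departments p JOIN staff c ON c.dept_id = p.id

Result:
id | name      | salary
---+-----------+-------
1  | HR        | 131289
2  | Sales     | 48259 
3  | Legal     | 104508
4  | Marketing | 95003 
5  | Sales     | 149235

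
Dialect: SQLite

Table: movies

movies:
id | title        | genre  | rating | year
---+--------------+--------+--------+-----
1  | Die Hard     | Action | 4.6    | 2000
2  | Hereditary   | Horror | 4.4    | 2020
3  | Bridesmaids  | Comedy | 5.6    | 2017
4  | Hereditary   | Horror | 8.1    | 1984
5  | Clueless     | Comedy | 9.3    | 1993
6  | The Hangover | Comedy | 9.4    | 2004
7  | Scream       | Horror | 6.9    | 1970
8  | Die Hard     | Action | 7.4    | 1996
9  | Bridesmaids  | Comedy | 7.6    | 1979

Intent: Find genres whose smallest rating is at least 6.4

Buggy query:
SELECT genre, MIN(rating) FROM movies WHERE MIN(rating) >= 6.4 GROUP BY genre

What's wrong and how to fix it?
Bug: Aggregates like MIN are computed per group after WHERE runs

Fix: Replace WHERE with HAVING after the GROUP BY

Corrected query:
SELECT genre, MIN(rating) FROM movies GROUP BY genre HAVING MIN(rating) >= 6.4

Result:
(no rows)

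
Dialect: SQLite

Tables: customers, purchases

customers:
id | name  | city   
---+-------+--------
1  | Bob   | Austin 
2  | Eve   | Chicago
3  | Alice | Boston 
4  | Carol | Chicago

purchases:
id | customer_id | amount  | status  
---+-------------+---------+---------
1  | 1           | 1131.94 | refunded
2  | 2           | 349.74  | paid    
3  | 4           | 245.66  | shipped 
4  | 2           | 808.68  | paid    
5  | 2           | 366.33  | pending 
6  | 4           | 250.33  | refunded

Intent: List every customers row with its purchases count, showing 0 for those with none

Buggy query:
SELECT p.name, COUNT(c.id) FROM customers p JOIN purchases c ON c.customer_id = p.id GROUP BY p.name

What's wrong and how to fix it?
Bug: An inner join excludes parents with zero children

Fix: Switch to LEFT JOIN to retain unmatched parent rows

Corrected query:
SELECT p.name, COUNT(c.id) FROM customers p LEFT JOIN purchases c ON c.customer_id = p.id GROUP BY p.name

Result:
name  | COUNT(c.id)
------+------------
Alice | 0          
Bob   | 1          
Carol | 2          
Eve   | 3          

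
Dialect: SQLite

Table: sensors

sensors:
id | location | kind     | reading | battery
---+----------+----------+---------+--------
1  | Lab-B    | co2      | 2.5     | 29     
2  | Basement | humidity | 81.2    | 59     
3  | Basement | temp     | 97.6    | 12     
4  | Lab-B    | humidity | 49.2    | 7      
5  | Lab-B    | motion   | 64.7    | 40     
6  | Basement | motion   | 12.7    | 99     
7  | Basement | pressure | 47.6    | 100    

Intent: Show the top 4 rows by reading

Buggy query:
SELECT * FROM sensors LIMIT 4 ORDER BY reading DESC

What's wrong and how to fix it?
Bug: LIMIT must come after ORDER BY

Fix: Sort with ORDER BY, then apply LIMIT

Corrected query:
SELECT * FROM sensors ORDER BY reading DESC LIMIT 4

Result:
id | location | kind     | reading | battery
---+----------+----------+---------+--------
3  | Basement | temp     | 97.6    | 12     
2  | Basement | humidity | 81.2    | 59     
5  | Lab-B    | motion   | 64.7    | 40     
4  | Lab-B    | humidity | 49.2    | 7      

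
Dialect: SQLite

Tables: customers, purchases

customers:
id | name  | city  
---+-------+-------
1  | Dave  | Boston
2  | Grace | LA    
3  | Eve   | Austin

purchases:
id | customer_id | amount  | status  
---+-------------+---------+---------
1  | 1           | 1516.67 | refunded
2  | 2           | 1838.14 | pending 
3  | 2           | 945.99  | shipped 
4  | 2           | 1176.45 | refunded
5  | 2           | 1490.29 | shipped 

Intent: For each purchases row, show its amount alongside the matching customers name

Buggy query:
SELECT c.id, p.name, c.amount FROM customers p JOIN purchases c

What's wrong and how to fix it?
Bug: Missing join condition: each purchases row is matched to all customers rows instead of just its own

Fix: Add ON c.customer_id = p.id to the JOIN

Corrected query:
SELECT c.id, p.name, c.amount FROM customers p JOIN purchases c ON c.customer_id = p.id

Result:
id | name  | amount 
---+-------+--------
1  | Dave  | 1516.67
2  | Grace | 1838.14
3  | Grace | 945.99 
4  | Grace | 1176.45
5  | Grace | 1490.29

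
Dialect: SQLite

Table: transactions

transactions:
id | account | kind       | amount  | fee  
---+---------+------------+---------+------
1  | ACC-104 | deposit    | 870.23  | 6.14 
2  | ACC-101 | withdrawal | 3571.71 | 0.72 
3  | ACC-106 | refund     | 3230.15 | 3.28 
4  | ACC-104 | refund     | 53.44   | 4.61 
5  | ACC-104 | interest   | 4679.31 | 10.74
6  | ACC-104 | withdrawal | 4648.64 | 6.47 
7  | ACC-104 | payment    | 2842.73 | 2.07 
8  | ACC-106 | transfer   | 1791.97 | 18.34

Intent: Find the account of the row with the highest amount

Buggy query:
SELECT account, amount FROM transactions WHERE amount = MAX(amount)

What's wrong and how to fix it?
Bug: WHERE is evaluated per row; an aggregate over the whole table isn't defined there

Fix: Wrap MAX in a scalar subquery so WHERE compares against a single value

Corrected query:
SELECT account, amount FROM transactions WHERE amount = (SELECT MAX(amount) FROM transactions)

Result:
account | amount 
--------+--------
ACC-104 | 4679.31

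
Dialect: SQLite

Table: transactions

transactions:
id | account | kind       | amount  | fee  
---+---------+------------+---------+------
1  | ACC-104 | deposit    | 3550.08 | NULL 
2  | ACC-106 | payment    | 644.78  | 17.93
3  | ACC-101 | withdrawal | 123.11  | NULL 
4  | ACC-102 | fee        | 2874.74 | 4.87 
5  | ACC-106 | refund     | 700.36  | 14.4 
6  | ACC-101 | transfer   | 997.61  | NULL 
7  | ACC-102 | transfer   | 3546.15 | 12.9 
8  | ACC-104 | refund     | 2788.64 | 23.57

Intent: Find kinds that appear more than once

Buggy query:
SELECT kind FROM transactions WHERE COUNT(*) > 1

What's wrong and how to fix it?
Bug: WHERE can't reference COUNT(*); aggregates are computed after WHERE

Fix: GROUP BY kind, then filter groups with HAVING COUNT(*) > 1

Corrected query:
SELECT kind FROM transactions GROUP BY kind HAVING COUNT(*) > 1

Result:
kind    
--------
refund  
transfer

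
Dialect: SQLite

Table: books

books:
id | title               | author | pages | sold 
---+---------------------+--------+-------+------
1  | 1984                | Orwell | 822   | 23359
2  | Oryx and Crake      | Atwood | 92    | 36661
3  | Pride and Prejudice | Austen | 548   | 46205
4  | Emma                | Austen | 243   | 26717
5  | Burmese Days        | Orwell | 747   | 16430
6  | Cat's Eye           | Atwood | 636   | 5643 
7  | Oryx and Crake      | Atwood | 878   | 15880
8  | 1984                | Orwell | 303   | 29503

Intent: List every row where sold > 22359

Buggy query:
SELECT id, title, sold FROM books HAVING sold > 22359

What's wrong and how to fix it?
Bug: This is a non-aggregate query (no GROUP BY, no aggregates), so in SQLite the HAVING clause is invalid here; a row-level condition belongs in WHERE

Fix: Replace HAVING with WHERE since the condition applies to individual rows

Corrected query:
SELECT id, title, sold FROM books WHERE sold > 22359

Result:
id | title               | sold 
---+---------------------+------
1  | 1984                | 23359
2  | Oryx and Crake      | 36661
3  | Pride and Prejudice | 46205
4  | Emma                | 26717
8  | 1984                | 29503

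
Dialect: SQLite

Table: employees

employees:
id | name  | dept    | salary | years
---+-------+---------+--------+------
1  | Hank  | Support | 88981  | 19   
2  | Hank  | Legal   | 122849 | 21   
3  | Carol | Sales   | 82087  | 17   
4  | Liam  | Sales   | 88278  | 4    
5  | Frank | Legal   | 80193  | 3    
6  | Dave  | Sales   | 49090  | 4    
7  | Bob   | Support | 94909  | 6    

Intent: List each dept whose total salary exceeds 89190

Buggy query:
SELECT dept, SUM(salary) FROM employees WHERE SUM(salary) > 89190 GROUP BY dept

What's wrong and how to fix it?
Bug: Aggregate functions cannot appear in a WHERE clause

Fix: Move the aggregate condition to a HAVING clause

Corrected query:
SELECT dept, SUM(salary) FROM employees GROUP BY dept HAVING SUM(salary) > 89190

Result:
dept    | SUM(salary)
--------+------------
Legal   | 203042     
Sales   | 219455     
Support | 183890     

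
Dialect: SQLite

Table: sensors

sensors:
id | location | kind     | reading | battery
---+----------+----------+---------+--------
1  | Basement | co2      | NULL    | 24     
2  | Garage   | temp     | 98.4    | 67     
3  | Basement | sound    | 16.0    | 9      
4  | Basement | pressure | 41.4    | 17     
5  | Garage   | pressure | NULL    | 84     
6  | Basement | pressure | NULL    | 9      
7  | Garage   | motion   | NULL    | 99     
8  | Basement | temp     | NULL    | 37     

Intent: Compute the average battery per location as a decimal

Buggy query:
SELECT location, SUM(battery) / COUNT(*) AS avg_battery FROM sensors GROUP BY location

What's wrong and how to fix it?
Bug: Both operands are integers, so '/' performs integer division and truncates

Fix: Multiply by 1.0 (or CAST to REAL) to force floating-point division

Corrected query:
SELECT location, SUM(battery) * 1.0 / COUNT(*) AS avg_battery FROM sensors GROUP BY location

Result:
location | avg_battery
---------+------------
Basement | 19.2       
Garage   | 83.333333  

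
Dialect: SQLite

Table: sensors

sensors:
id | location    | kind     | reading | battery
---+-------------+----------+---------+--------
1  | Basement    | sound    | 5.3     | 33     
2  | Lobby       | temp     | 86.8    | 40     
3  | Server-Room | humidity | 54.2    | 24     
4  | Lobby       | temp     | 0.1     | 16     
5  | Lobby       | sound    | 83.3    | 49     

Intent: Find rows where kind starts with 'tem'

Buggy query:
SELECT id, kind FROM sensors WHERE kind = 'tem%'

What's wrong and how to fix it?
Bug: Wildcards only work with LIKE; '=' treats '%' as a literal character

Fix: Use LIKE for wildcard pattern matching

Corrected query:
SELECT id, kind FROM sensors WHERE kind LIKE 'tem%'

Result:
id | kind
---+-----
2  | temp
4  | temp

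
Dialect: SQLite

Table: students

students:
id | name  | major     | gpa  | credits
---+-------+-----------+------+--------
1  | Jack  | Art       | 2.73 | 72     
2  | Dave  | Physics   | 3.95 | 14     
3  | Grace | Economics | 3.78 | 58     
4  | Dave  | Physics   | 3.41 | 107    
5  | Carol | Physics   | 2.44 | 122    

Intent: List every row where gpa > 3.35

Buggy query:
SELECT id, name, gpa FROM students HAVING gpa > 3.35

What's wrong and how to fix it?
Bug: HAVING filters the output of aggregation, but this query has no GROUP BY and no aggregate functions, so SQLite rejects it (HAVING clause on a non-aggregate query); the condition here is per row

Fix: Use WHERE for row-level filtering

Corrected query:
SELECT id, name, gpa FROM students WHERE gpa > 3.35

Result:
id | name  | gpa 
---+-------+-----
2  | Dave  | 3.95
3  | Grace | 3.78
4  | Dave  | 3.41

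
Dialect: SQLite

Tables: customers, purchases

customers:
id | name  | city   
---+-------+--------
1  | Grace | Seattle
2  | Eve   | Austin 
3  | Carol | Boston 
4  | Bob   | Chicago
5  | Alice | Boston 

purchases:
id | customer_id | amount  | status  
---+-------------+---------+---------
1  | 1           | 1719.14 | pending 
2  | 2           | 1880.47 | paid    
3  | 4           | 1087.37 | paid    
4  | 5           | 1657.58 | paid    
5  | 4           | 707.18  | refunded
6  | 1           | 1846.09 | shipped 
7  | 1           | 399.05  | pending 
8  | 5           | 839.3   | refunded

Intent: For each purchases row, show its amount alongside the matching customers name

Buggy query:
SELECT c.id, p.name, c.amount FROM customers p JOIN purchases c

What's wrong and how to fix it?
Bug: JOIN with no ON clause produces a cartesian product; every purchases row pairs with every customers row

Fix: Add ON c.customer_id = p.id to the JOIN

Corrected query:
SELECT c.id, p.name, c.amount FROM customers p JOIN purchases c ON c.customer_id = p.id

Result:
id | name  | amount 
---+-------+--------
1  | Grace | 1719.14
2  | Eve   | 1880.47
3  | Bob   | 1087.37
4  | Alice | 1657.58
5  | Bob   | 707.18 
6  | Grace | 1846.09
7  | Grace | 399.05 
8  | Alice | 839.3  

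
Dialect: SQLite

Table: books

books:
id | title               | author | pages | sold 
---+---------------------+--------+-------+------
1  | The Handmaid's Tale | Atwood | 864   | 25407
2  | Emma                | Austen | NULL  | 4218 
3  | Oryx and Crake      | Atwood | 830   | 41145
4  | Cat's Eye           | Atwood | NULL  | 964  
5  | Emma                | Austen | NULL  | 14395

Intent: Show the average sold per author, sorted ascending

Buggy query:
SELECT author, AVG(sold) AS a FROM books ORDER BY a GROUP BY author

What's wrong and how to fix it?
Bug: GROUP BY must precede ORDER BY

Fix: Move ORDER BY to the end, after GROUP BY

Corrected query:
SELECT author, AVG(sold) AS a FROM books GROUP BY author ORDER BY a

Result:
author | a           
-------+-------------
Austen | 9306.5      
Atwood | 22505.333333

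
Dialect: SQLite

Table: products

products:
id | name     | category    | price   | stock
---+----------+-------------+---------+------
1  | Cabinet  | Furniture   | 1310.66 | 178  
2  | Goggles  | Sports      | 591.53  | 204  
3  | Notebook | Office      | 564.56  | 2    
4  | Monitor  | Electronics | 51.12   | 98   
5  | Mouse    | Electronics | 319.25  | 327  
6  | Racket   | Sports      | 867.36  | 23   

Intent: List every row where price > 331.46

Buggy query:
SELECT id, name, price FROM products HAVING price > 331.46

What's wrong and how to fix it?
Bug: HAVING filters the output of aggregation, but this query has no GROUP BY and no aggregate functions, so SQLite rejects it (HAVING clause on a non-aggregate query); the condition here is per row

Fix: Use WHERE for row-level filtering

Corrected query:
SELECT id, name, price FROM products WHERE price > 331.46

Result:
id | name     | price  
---+----------+--------
1  | Cabinet  | 1310.66
2  | Goggles  | 591.53 
3  | Notebook | 564.56 
6  | Racket   | 867.36 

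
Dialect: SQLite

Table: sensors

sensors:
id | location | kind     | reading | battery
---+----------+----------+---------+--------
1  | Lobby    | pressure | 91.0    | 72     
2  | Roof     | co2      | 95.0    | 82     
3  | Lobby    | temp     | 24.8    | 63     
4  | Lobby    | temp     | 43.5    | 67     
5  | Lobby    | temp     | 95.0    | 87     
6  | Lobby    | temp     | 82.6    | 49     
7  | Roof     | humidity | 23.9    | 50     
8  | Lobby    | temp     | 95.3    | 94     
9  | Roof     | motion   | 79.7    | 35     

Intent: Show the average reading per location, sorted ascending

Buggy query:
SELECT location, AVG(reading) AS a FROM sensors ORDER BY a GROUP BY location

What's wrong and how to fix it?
Bug: GROUP BY must precede ORDER BY

Fix: Move ORDER BY to the end, after GROUP BY

Corrected query:
SELECT location, AVG(reading) AS a FROM sensors GROUP BY location ORDER BY a

Result:
location | a        
---------+----------
Roof     | 66.2     
Lobby    | 72.033333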